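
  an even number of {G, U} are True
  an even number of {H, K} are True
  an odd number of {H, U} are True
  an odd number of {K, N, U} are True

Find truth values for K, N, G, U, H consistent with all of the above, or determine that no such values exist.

K=T, N=F, G=F, U=F, H=T

{G, U}: 0 true → even ✓
{H, K}: 2 true → even ✓
{H, U}: 1 true → odd ✓
{K, N, U}: 1 true → odd ✓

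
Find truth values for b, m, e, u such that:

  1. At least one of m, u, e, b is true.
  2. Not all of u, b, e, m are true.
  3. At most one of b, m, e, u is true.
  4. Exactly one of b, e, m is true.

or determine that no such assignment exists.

b=F, m=F, e=T, u=F

  (1) {m, u, e, b}: 1 true — at least one ✓
  (2) {u, b, e, m}: 1/4 true — not all ✓
  (3) {b, m, e, u}: 1 true — at most one ✓
  (4) {b, e, m}: 1 true — exactly one ✓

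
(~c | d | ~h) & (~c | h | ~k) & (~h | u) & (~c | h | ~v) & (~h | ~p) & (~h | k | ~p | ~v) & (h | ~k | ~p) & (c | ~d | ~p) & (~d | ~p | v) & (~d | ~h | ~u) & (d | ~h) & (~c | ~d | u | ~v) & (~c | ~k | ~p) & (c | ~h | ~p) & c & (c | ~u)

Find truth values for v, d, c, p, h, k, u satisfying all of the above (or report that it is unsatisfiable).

v = False, d = False, c = True, p = False, h = False, k = False, u = False

Unit clause (c) forces c = True.
Try v = True:
  (~c | h | ~v) forces h = True.
  (~c | d | ~h) forces d = True.
  (~h | u) forces u = True.
  clause (~d | ~h | ~u) is falsified — backtrack.
So v = False.
Set d = False.
  then (~c | d | ~h) forces h = False.
  then (~c | h | ~k) forces k = False.
Set p = False.
Set u = False.
All clauses satisfied.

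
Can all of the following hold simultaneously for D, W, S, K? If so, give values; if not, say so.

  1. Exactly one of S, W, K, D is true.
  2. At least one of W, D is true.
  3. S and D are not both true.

D = False, W = True, S = False, K = False

  (1) {S, W, K, D}: 1 true — exactly one ✓
  (2) {W, D}: 1 true — at least one ✓
  (3) S=F, D=F — not both ✓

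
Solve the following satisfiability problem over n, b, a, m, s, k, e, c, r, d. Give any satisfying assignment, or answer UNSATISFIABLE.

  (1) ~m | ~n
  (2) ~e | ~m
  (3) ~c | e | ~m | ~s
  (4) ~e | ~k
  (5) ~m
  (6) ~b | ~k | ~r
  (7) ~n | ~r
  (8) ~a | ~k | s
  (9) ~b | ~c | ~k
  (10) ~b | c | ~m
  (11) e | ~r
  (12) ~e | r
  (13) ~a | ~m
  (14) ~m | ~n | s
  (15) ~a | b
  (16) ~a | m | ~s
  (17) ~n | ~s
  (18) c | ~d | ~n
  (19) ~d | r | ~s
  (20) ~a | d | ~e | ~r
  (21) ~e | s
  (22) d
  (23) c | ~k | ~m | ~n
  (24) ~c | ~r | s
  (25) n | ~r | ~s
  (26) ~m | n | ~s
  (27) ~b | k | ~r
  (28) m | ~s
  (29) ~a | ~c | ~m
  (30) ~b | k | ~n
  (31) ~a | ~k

Unit clause (~m) forces m = False.
Unit clause (d) forces d = True.
In (m | ~s) only ~s is left, so s = False.
In (~e | s) only ~e is left, so e = False.
In (e | ~r) only ~r is left, so r = False.
Set n = False.
Set b = False.
  then (~a | b) forces a = False.
Set k = True.
Set c = False.
All clauses satisfied.

n = False, b = False, a = False, m = False, s = False, k = True, e = False, c = False, r = False, d = True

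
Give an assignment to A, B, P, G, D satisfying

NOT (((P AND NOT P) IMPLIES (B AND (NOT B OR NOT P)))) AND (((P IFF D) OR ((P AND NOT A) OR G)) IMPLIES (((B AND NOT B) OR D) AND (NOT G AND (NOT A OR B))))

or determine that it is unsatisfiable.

The conjunct NOT (((P AND NOT P) IMPLIES (B AND (NOT B OR NOT P)))) is unsatisfiable on its own:
  B=F, P=F: evaluates to False.
  B=F, P=T: evaluates to False.
  B=T, P=F: evaluates to False.
  B=T, P=T: evaluates to False.
So the whole conjunction is unsatisfiable.

The formula is unsatisfiable.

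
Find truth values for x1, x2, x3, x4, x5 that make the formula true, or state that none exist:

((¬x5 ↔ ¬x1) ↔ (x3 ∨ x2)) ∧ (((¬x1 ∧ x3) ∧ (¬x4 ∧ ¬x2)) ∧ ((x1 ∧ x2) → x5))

x1 = False; x2 = False; x3 = True; x4 = False; x5 = False

  (¬x5 ↔ ¬x1) ↔ (x3 ∨ x2) = True
    ¬x5 ↔ ¬x1 = True
      ¬x5 = True
      ¬x1 = True
    x3 ∨ x2 = True
  ((¬x1 ∧ x3) ∧ (¬x4 ∧ ¬x2)) ∧ ((x1 ∧ x2) → x5) = True
    (¬x1 ∧ x3) ∧ (¬x4 ∧ ¬x2) = True
      ¬x1 ∧ x3 = True
        ¬x1 = True
      ¬x4 ∧ ¬x2 = True
        ¬x4 = True
        ¬x2 = True
    (x1 ∧ x2) → x5 = True
      x1 ∧ x2 = False
Both conjuncts True, so the formula holds.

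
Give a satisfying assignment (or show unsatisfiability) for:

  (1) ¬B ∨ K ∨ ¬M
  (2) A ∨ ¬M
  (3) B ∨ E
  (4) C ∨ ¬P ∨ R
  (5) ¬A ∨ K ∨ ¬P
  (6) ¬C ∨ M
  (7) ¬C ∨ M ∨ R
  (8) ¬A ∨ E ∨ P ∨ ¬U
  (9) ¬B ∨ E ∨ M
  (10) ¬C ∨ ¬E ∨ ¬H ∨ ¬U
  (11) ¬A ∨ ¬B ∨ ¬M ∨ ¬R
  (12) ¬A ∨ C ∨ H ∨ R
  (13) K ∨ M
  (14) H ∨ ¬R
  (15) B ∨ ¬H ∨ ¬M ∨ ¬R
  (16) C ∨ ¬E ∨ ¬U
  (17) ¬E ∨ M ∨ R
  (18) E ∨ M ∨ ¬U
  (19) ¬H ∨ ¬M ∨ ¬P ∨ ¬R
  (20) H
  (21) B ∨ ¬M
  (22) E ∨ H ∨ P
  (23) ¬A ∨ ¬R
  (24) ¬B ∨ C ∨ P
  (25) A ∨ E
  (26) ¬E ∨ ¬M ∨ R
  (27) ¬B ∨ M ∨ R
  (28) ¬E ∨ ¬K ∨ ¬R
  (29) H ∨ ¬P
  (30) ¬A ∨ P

Unit clause (H) forces H = True.
Set B = True.
Set R = False.
  then (¬B ∨ M ∨ R) forces M = True.
  then (¬B ∨ K ∨ ¬M) forces K = True.
  then (A ∨ ¬M) forces A = True.
  then (¬E ∨ ¬M ∨ R) forces E = False.
  then (¬A ∨ P) forces P = True.
  then (C ∨ ¬P ∨ R) forces C = True.
Set U = True.
All clauses satisfied.

B: True, R: False, M: True, E: False, C: True, A: True, K: True, U: True, P: True, H: True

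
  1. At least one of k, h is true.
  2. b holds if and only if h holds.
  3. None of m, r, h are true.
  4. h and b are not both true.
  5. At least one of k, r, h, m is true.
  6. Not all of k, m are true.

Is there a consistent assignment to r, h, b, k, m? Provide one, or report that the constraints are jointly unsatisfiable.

r: False; h: False; b: False; k: True; m: False

  (1) {k, h}: 1 true — at least one ✓
  (2) b=F, h=F — same ✓
  (3) {m, r, h}: 0 true — none ✓
  (4) h=F, b=F — not both ✓
  (5) {k, r, h, m}: 1 true — at least one ✓
  (6) {k, m}: 1/2 true — not all ✓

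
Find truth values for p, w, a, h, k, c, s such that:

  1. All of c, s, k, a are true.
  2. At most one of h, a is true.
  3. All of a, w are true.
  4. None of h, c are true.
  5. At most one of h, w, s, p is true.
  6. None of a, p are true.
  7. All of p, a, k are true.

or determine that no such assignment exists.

Case p = True:
  Constraint (6) is violated (p=T) — contradiction.
Case p = False:
  Constraint (7) is violated (p=F) — contradiction.
Both cases fail — unsatisfiable.

No satisfying assignment exists.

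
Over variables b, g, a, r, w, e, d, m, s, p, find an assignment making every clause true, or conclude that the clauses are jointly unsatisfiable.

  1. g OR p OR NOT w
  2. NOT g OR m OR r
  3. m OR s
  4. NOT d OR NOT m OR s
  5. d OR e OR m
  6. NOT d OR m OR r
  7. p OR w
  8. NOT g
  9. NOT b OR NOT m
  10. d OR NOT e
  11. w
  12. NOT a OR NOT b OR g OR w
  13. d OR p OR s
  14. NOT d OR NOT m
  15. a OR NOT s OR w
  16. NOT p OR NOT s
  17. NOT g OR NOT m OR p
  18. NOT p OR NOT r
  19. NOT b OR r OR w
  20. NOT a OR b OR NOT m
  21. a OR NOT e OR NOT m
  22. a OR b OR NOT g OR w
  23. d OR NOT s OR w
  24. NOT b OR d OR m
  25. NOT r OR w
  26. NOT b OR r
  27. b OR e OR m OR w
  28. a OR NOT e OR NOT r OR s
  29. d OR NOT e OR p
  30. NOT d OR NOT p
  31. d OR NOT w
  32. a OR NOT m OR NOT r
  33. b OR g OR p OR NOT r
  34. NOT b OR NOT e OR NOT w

The formula is unsatisfiable.

Case g = True:
  Clause (NOT g) is falsified — contradiction.
Case g = False:
  (w) forces w = True.
  (g OR p OR NOT w) forces p = True.
  (NOT p OR NOT s) forces s = False.
  (m OR s) forces m = True.
  (NOT d OR NOT m OR s) forces d = False.
  Clause (d OR NOT w) is falsified — contradiction.
Both cases fail, so the formula is unsatisfiable.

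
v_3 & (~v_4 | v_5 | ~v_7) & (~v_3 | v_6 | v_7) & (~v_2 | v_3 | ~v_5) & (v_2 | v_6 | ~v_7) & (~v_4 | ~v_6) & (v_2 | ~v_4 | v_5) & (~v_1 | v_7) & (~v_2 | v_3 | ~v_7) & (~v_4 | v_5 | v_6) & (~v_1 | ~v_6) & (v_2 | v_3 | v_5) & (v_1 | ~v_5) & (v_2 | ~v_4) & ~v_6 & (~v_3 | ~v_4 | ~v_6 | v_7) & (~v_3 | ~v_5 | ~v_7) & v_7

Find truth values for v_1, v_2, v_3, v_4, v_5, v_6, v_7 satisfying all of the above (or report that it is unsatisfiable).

Unit clause (v_3) forces v_3 = True.
Unit clause (~v_6) forces v_6 = False.
Unit clause (v_7) forces v_7 = True.
In (v_2 | v_6 | ~v_7) only v_2 is left, so v_2 = True.
In (~v_3 | ~v_5 | ~v_7) only ~v_5 is left, so v_5 = False.
In (~v_4 | v_5 | ~v_7) only ~v_4 is left, so v_4 = False.
Set v_1 = False.
All clauses satisfied.

v_1 = False; v_2 = True; v_3 = True; v_4 = False; v_5 = False; v_6 = False; v_7 = True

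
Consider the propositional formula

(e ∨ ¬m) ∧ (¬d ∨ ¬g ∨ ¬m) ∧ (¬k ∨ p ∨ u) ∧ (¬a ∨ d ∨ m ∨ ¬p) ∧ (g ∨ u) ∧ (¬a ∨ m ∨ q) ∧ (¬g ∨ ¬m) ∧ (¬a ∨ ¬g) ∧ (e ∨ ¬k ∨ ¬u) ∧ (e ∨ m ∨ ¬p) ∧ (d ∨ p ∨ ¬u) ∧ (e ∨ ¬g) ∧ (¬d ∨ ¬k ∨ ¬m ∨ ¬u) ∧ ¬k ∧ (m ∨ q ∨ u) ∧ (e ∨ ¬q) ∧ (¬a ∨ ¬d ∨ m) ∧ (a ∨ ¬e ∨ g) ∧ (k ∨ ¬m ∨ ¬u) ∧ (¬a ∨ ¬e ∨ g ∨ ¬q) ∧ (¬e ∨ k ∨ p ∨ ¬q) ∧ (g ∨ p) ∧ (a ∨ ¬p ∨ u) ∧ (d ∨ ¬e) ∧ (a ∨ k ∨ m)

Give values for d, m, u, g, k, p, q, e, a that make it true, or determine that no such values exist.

Case m = True:
  (e ∨ ¬m) forces e = True.
  (¬g ∨ ¬m) forces g = False.
  (g ∨ u) forces u = True.
  (¬k) forces k = False.
  Clause (k ∨ ¬m ∨ ¬u) is falsified — contradiction.
Case m = False:
  (¬k) forces k = False.
  (a ∨ k ∨ m) forces a = True.
  (¬a ∨ m ∨ q) forces q = True.
  (¬a ∨ ¬g) forces g = False.
  (g ∨ u) forces u = True.
  (e ∨ ¬q) forces e = True.
  Clause (¬a ∨ ¬e ∨ g ∨ ¬q) is falsified — contradiction.
Both cases fail, so the formula is unsatisfiable.

No satisfying assignment exists.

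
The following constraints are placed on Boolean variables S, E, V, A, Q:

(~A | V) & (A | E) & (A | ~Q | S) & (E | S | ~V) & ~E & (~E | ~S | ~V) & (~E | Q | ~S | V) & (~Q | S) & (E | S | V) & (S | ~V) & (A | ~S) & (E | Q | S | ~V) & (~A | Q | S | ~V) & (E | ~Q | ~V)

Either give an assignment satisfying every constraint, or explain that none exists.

Unit clause (~E) forces E = False.
In (A | E) only A is left, so A = True.
In (~A | V) only V is left, so V = True.
In (E | S | ~V) only S is left, so S = True.
In (E | ~Q | ~V) only ~Q is left, so Q = False.
All clauses satisfied.

S = True, E = False, V = True, A = True, Q = False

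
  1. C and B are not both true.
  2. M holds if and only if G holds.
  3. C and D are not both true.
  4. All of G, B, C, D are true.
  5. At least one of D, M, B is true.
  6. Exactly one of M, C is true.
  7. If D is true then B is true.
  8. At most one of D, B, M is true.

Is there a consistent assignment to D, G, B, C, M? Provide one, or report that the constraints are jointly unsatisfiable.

Unsatisfiable

Case D = True:
  (3) with D=T forces C = False.
  Constraint (4) is violated (C=F) — contradiction.
Case D = False:
  Constraint (4) is violated (D=F) — contradiction.
Both cases fail — unsatisfiable.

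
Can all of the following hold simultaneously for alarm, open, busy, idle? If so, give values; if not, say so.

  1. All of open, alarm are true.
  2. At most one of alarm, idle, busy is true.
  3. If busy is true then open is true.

alarm: True; open: True; busy: False; idle: False

  (1) {open, alarm}: all 2 true ✓
  (2) {alarm, idle, busy}: 1 true — at most one ✓
  (3) busy=F ⇒ open: vacuous ✓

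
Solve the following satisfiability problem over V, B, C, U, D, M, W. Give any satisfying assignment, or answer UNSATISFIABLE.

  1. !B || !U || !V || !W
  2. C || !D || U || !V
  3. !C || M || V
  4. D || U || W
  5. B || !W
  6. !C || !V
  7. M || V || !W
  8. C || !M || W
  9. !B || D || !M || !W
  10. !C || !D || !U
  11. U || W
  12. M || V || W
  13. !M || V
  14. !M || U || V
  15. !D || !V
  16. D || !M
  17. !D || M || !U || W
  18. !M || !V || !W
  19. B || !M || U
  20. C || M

Case V = True:
  (!C || !V) forces C = False.
  (!D || !V) forces D = False.
  (D || !M) forces M = False.
  Clause (C || M) is falsified — contradiction.
Case V = False:
  (!M || V) forces M = False.
  (!C || M || V) forces C = False.
  Clause (C || M) is falsified — contradiction.
Both cases fail, so the formula is unsatisfiable.

Unsatisfiable — no assignment works.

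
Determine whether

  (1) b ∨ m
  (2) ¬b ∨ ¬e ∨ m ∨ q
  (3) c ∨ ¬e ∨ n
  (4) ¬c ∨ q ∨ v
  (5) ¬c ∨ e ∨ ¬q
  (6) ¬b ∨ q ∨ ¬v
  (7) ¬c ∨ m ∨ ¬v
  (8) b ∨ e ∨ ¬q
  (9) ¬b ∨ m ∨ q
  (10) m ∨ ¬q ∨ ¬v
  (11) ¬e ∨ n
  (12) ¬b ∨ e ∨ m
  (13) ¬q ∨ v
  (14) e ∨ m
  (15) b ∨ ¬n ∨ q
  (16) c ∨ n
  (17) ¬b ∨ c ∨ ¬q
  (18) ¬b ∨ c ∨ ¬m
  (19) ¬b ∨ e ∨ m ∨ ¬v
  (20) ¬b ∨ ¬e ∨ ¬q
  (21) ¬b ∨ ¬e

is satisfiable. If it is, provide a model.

Set b = False.
  then (b ∨ m) forces m = True.
Set n = False.
  then (¬e ∨ n) forces e = False.
  then (c ∨ n) forces c = True.
  then (¬c ∨ e ∨ ¬q) forces q = False.
  then (¬c ∨ q ∨ v) forces v = True.
All clauses satisfied.

b=F; m=T; n=F; q=F; c=T; v=T; e=F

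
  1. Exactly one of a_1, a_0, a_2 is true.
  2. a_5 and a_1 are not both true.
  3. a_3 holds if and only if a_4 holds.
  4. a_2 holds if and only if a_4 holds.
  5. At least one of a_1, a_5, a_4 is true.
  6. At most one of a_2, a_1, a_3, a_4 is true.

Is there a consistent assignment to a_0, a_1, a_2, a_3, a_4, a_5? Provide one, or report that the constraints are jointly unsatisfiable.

a_0 = False; a_1 = True; a_2 = False; a_3 = False; a_4 = False; a_5 = False

  (1) {a_1, a_0, a_2}: 1 true — exactly one ✓
  (2) a_5=F, a_1=T — not both ✓
  (3) a_3=F, a_4=F — same ✓
  (4) a_2=F, a_4=F — same ✓
  (5) {a_1, a_5, a_4}: 1 true — at least one ✓
  (6) {a_2, a_1, a_3, a_4}: 1 true — at most one ✓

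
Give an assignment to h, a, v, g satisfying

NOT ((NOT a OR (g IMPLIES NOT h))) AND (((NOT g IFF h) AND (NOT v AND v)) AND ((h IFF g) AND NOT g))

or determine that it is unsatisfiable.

The formula is unsatisfiable.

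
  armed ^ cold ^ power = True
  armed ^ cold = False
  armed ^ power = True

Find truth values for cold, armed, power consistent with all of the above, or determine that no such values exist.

cold = False, armed = False, power = True

armed ^ cold ^ power = F ^ F ^ T = True ✓
armed ^ cold = F ^ F = False ✓
armed ^ power = F ^ T = True ✓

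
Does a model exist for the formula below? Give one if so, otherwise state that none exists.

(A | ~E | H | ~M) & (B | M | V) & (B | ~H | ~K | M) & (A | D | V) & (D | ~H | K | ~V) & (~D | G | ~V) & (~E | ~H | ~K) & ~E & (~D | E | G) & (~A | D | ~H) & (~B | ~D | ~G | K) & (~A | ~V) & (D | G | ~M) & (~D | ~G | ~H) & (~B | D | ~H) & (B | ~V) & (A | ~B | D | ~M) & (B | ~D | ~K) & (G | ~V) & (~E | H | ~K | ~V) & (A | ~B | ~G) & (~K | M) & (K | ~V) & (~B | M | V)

Unit clause (~E) forces E = False.
Try G = False:
  (~D | E | G) forces D = False.
  (D | G | ~M) forces M = False.
  (G | ~V) forces V = False.
  (B | M | V) forces B = True.
  clause (~B | M | V) is falsified — backtrack.
So G = True.
Set V = False.
Set B = False.
  then (B | M | V) forces M = True.
Set D = True.
  then (~D | ~G | ~H) forces H = False.
  then (B | ~D | ~K) forces K = False.
Set A = False.
All clauses satisfied.

G: True, V: False, B: False, D: True, A: False, H: False, K: False, M: True, E: False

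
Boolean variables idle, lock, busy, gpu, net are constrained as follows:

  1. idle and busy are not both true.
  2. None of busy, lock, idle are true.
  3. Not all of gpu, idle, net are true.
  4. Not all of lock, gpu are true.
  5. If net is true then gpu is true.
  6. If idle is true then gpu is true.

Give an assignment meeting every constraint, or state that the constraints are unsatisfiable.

idle = False; lock = False; busy = False; gpu = True; net = False

  (1) idle=F, busy=F — not both ✓
  (2) {busy, lock, idle}: 0 true — none ✓
  (3) {gpu, idle, net}: 1/3 true — not all ✓
  (4) {lock, gpu}: 1/2 true — not all ✓
  (5) net=F ⇒ gpu: vacuous ✓
  (6) idle=F ⇒ gpu: vacuous ✓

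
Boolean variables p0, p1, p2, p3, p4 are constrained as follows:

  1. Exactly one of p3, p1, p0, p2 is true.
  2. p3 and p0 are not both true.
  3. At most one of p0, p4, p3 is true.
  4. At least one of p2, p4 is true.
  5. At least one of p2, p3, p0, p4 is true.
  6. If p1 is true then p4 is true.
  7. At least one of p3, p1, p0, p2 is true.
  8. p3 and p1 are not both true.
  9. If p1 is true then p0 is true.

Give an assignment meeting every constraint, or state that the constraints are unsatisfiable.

p0=F, p1=F, p2=T, p3=F, p4=T

  (1) {p3, p1, p0, p2}: 1 true — exactly one ✓
  (2) p3=F, p0=F — not both ✓
  (3) {p0, p4, p3}: 1 true — at most one ✓
  (4) {p2, p4}: 2 true — at least one ✓
  (5) {p2, p3, p0, p4}: 2 true — at least one ✓
  (6) p1=F ⇒ p4: vacuous ✓
  (7) {p3, p1, p0, p2}: 1 true — at least one ✓
  (8) p3=F, p1=F — not both ✓
  (9) p1=F ⇒ p0: vacuous ✓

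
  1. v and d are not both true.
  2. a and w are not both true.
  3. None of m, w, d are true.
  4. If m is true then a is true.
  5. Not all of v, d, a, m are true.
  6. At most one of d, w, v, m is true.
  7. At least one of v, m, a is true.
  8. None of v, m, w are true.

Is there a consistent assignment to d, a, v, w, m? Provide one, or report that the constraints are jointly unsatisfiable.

d = False; a = True; v = False; w = False; m = False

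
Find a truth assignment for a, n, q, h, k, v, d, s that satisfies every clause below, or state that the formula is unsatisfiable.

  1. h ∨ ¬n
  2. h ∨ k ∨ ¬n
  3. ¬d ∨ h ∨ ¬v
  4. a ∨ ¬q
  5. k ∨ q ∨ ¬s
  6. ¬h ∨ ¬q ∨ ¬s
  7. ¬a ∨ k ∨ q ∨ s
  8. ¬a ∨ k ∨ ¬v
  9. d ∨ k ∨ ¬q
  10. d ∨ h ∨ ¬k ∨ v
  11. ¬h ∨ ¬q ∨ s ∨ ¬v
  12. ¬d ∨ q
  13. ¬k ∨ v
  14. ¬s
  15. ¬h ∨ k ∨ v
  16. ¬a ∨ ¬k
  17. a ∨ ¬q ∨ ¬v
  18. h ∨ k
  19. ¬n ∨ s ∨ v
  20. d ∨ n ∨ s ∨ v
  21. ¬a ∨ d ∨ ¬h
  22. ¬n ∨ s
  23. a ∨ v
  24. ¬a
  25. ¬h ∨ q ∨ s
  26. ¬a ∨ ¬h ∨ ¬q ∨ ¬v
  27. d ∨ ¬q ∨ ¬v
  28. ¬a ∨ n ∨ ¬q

Unit clause (¬s) forces s = False.
In (¬n ∨ s) only ¬n is left, so n = False.
Unit clause (¬a) forces a = False.
In (a ∨ ¬q) only ¬q is left, so q = False.
In (¬d ∨ q) only ¬d is left, so d = False.
In (d ∨ n ∨ s ∨ v) only v is left, so v = True.
In (¬h ∨ q ∨ s) only ¬h is left, so h = False.
In (h ∨ k) only k is left, so k = True.
All clauses satisfied.

a = False, n = False, q = False, h = False, k = True, v = True, d = False, s = False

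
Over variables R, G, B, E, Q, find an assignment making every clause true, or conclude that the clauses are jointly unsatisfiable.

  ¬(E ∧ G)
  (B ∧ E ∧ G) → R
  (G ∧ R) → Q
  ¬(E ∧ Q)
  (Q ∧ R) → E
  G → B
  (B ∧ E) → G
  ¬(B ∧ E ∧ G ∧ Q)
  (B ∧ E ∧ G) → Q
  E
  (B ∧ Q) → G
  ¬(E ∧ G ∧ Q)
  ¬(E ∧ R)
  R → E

R = False; G = False; B = False; E = True; Q = False

Unit clause (E) forces E = True.
In (¬E ∨ ¬G) only ¬G is left, so G = False.
In (¬E ∨ ¬R) only ¬R is left, so R = False.
In (¬E ∨ ¬Q) only ¬Q is left, so Q = False.
In (¬B ∨ ¬E ∨ G) only ¬B is left, so B = False.
All clauses satisfied.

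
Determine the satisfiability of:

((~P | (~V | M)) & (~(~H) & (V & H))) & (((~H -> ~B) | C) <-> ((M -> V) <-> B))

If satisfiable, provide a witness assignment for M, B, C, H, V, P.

M=T; B=T; C=T; H=T; V=T; P=T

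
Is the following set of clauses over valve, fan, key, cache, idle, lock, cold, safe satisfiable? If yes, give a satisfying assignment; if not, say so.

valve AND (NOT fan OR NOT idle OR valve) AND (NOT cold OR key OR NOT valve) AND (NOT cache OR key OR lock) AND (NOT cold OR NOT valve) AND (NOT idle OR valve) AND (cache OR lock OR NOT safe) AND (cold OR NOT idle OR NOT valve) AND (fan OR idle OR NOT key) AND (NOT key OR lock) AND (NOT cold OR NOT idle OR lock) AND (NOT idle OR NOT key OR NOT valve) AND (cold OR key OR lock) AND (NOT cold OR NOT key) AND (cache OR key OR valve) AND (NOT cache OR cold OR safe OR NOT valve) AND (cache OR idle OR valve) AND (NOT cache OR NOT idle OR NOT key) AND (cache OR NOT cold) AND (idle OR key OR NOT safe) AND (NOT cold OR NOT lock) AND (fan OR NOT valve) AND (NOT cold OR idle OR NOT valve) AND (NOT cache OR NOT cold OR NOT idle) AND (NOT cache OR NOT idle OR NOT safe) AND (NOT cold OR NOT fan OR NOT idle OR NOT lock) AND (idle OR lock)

valve = True, fan = True, key = True, cache = False, idle = False, lock = True, cold = False, safe = True

Unit clause (valve) forces valve = True.
In (NOT cold OR NOT valve) only NOT cold is left, so cold = False.
In (cold OR NOT idle OR NOT valve) only NOT idle is left, so idle = False.
In (fan OR NOT valve) only fan is left, so fan = True.
In (idle OR lock) only lock is left, so lock = True.
Set key = True.
Set cache = False.
Set safe = True.
All clauses satisfied.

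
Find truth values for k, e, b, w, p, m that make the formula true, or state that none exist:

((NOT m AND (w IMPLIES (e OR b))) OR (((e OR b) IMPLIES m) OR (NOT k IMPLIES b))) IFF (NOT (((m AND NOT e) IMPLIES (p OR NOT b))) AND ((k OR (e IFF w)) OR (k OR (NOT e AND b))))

k=F; e=F; b=T; w=F; p=F; m=T

  ((NOT m AND (w IMPLIES (e OR b))) OR (((e OR b) IMPLIES m) OR (NOT k IMPLIES b))) IFF (NOT (((m AND NOT e) IMPLIES (p OR NOT b))) AND ((k OR (e IFF w)) OR (k OR (NOT e AND b)))) = True
    (NOT m AND (w IMPLIES (e OR b))) OR (((e OR b) IMPLIES m) OR (NOT k IMPLIES b)) = True
      NOT m AND (w IMPLIES (e OR b)) = False
        NOT m = False
        w IMPLIES (e OR b) = True
          e OR b = True
      ((e OR b) IMPLIES m) OR (NOT k IMPLIES b) = True
        (e OR b) IMPLIES m = True
          e OR b = True
        NOT k IMPLIES b = True
          NOT k = True
    NOT (((m AND NOT e) IMPLIES (p OR NOT b))) AND ((k OR (e IFF w)) OR (k OR (NOT e AND b))) = True
      NOT (((m AND NOT e) IMPLIES (p OR NOT b))) = True
        (m AND NOT e) IMPLIES (p OR NOT b) = False
          m AND NOT e = True
            NOT e = True
          p OR NOT b = False
            NOT b = False
      (k OR (e IFF w)) OR (k OR (NOT e AND b)) = True
        k OR (e IFF w) = True
          e IFF w = True
        k OR (NOT e AND b) = True
          NOT e AND b = True
            NOT e = True
The formula evaluates to True.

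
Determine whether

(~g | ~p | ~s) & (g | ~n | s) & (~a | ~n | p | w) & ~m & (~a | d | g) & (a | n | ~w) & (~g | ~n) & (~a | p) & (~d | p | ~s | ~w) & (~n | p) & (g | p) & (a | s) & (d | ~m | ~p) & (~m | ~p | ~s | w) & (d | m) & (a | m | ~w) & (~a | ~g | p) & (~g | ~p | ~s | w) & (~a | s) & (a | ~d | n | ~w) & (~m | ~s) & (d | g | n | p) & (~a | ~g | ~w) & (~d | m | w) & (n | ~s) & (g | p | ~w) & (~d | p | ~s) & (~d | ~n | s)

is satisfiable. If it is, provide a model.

d=T, m=F, a=T, p=T, s=T, n=T, g=F, w=T

Unit clause (~m) forces m = False.
In (d | m) only d is left, so d = True.
In (~d | m | w) only w is left, so w = True.
In (a | m | ~w) only a is left, so a = True.
In (~a | s) only s is left, so s = True.
In (~a | ~g | ~w) only ~g is left, so g = False.
In (n | ~s) only n is left, so n = True.
In (g | p | ~w) only p is left, so p = True.
All clauses satisfied.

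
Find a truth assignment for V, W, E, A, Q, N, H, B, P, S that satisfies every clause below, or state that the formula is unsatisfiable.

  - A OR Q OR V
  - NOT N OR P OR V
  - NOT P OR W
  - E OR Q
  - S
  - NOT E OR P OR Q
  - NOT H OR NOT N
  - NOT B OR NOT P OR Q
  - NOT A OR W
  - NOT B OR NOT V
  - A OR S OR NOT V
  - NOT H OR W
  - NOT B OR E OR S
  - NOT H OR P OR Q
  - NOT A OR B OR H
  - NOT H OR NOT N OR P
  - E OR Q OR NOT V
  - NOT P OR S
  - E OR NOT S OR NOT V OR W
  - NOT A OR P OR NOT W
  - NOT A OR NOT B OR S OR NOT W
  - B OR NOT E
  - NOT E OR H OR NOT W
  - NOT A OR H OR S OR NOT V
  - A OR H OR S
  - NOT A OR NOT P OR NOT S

Unit clause (S) forces S = True.
Set V = True.
  then (NOT B OR NOT V) forces B = False.
  then (B OR NOT E) forces E = False.
  then (E OR Q) forces Q = True.
  then (E OR NOT S OR NOT V OR W) forces W = True.
Try A = True:
  (NOT A OR B OR H) forces H = True.
  (NOT H OR NOT N) forces N = False.
  (NOT A OR P OR NOT W) forces P = True.
  clause (NOT A OR NOT P OR NOT S) is falsified — backtrack.
So A = False.
Set N = False.
Set H = True.
Set P = True.
All clauses satisfied.

V: True, W: True, E: False, A: False, Q: True, N: False, H: True, B: False, P: True, S: True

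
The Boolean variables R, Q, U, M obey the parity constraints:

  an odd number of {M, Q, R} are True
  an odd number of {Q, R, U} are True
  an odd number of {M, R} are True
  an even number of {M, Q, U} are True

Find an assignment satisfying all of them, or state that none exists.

R = False; Q = False; U = True; M = True

{M, Q, R}: 1 true → odd ✓
{Q, R, U}: 1 true → odd ✓
{M, R}: 1 true → odd ✓
{M, Q, U}: 2 true → even ✓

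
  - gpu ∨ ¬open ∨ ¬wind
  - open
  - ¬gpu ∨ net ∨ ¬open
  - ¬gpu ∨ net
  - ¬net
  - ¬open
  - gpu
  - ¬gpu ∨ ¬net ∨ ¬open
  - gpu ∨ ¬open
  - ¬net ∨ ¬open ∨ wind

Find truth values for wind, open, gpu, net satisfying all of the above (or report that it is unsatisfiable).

Case open = True:
  Clause (¬open) is falsified — contradiction.
Case open = False:
  Clause (open) is falsified — contradiction.
Both cases fail, so the formula is unsatisfiable.

The formula is unsatisfiable.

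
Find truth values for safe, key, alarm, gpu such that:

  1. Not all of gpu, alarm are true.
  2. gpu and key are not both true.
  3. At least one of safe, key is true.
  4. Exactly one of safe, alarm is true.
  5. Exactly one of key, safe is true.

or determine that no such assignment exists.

safe: True, key: False, alarm: False, gpu: False

  (1) {gpu, alarm}: 0/2 true — not all ✓
  (2) gpu=F, key=F — not both ✓
  (3) {safe, key}: 1 true — at least one ✓
  (4) {safe, alarm}: 1 true — exactly one ✓
  (5) {key, safe}: 1 true — exactly one ✓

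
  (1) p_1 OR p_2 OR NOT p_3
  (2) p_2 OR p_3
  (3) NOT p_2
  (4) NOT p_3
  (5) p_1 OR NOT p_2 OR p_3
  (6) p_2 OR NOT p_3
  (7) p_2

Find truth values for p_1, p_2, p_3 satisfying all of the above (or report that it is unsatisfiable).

Case p_2 = True:
  Clause (NOT p_2) is falsified — contradiction.
Case p_2 = False:
  Clause (p_2) is falsified — contradiction.
Both cases fail, so the formula is unsatisfiable.

The formula is unsatisfiable.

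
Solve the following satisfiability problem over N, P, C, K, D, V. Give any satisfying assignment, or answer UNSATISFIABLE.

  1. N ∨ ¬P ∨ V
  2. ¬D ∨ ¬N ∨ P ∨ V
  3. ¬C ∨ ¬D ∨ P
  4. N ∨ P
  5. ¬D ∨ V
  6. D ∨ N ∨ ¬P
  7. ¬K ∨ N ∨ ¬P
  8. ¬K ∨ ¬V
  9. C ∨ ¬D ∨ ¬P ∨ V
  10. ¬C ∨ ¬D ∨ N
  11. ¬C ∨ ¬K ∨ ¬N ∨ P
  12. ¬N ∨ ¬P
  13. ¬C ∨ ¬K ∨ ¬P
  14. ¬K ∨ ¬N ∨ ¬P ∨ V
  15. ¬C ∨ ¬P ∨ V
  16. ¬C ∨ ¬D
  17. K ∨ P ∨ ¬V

N: True, P: False, C: True, K: False, D: False, V: False

Set N = True.
  then (¬N ∨ ¬P) forces P = False.
Set C = True.
  then (¬C ∨ ¬D ∨ P) forces D = False.
  then (¬C ∨ ¬K ∨ ¬N ∨ P) forces K = False.
  then (K ∨ P ∨ ¬V) forces V = False.
All clauses satisfied.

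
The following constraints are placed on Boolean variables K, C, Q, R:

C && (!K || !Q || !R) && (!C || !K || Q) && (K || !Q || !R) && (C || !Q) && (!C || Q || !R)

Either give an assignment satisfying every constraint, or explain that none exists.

K = False, C = True, Q = True, R = False

Unit clause (C) forces C = True.
Set K = False.
Set Q = True.
  then (K || !Q || !R) forces R = False.
All clauses satisfied.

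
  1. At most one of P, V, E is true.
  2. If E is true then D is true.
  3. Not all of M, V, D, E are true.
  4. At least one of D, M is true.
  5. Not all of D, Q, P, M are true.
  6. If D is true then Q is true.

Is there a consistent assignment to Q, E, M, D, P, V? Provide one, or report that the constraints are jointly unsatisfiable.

Q: True, E: False, M: False, D: True, P: True, V: False

  (1) {P, V, E}: 1 true — at most one ✓
  (2) E=F ⇒ D: vacuous ✓
  (3) {M, V, D, E}: 1/4 true — not all ✓
  (4) {D, M}: 1 true — at least one ✓
  (5) {D, Q, P, M}: 3/4 true — not all ✓
  (6) D=T ⇒ Q: T ✓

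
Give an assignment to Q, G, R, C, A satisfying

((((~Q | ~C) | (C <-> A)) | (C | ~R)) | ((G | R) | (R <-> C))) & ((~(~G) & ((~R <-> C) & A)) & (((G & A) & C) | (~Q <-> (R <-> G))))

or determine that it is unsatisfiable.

Q: True, G: True, R: False, C: True, A: True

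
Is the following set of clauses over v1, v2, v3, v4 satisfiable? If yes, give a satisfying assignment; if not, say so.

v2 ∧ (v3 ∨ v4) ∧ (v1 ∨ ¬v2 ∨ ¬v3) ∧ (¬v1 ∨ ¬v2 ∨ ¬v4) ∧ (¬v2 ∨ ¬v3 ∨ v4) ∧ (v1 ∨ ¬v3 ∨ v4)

Unit clause (v2) forces v2 = True.
Try v1 = True:
  (¬v1 ∨ ¬v2 ∨ ¬v4) forces v4 = False.
  (v3 ∨ v4) forces v3 = True.
  clause (¬v2 ∨ ¬v3 ∨ v4) is falsified — backtrack.
So v1 = False.
  then (v1 ∨ ¬v2 ∨ ¬v3) forces v3 = False.
  then (v3 ∨ v4) forces v4 = True.
Check each clause:
  (v2): v2 holds.
  (v3 ∨ v4): v4 holds.
  (v1 ∨ ¬v2 ∨ ¬v3): ¬v3 holds.
  (¬v1 ∨ ¬v2 ∨ ¬v4): ¬v1 holds.
  (¬v2 ∨ ¬v3 ∨ v4): ¬v3 holds.
  (v1 ∨ ¬v3 ∨ v4): ¬v3 holds.
All clauses satisfied.

v1 = False, v2 = True, v3 = False, v4 = True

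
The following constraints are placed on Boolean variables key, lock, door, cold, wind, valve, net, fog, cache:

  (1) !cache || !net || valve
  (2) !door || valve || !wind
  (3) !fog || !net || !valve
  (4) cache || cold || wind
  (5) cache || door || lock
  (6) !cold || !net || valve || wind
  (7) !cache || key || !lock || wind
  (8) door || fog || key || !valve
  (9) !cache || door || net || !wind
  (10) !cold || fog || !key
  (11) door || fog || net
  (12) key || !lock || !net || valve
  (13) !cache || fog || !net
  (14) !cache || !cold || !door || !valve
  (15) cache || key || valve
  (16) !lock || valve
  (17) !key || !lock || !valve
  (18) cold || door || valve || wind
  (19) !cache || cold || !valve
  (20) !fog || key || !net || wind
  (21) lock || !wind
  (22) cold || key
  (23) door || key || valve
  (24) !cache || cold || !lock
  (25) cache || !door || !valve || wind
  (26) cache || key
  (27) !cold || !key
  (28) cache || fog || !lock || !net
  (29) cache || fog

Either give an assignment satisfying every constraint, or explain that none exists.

Set key = False.
  then (cold || key) forces cold = True.
  then (cache || key) forces cache = True.
Set lock = False.
  then (lock || !wind) forces wind = False.
Set door = True.
  then (!cache || !cold || !door || !valve) forces valve = False.
  then (!cache || !net || valve) forces net = False.
Set fog = False.
All clauses satisfied.

key: False, lock: False, door: True, cold: True, wind: False, valve: False, net: False, fog: False, cache: True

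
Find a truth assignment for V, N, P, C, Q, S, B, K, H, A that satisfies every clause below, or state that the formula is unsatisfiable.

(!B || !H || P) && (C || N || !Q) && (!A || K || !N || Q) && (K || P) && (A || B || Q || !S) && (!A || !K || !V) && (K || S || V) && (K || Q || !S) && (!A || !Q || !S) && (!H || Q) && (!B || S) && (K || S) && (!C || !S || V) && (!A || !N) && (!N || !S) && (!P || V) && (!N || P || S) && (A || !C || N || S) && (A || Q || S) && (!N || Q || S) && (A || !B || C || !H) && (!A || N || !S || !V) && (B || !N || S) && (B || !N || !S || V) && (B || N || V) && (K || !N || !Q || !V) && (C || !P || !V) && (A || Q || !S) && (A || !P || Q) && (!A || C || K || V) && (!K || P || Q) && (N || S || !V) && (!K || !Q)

Try V = False:
  (!P || V) forces P = False.
  (K || P) forces K = True.
  (!K || P || Q) forces Q = True.
  clause (!K || !Q) is falsified — backtrack.
So V = True.
Try N = True:
  (!A || !N) forces A = False.
  (!N || !S) forces S = False.
  (!B || S) forces B = False.
  clause (B || !N || S) is falsified — backtrack.
So N = False.
  then (N || S || !V) forces S = True.
  then (!A || N || !S || !V) forces A = False.
  then (A || Q || !S) forces Q = True.
  then (!K || !Q) forces K = False.
  then (C || N || !Q) forces C = True.
  then (K || P) forces P = True.
Set B = False.
Set H = False.
All clauses satisfied.

V = True; N = False; P = True; C = True; Q = True; S = True; B = False; K = False; H = False; A = False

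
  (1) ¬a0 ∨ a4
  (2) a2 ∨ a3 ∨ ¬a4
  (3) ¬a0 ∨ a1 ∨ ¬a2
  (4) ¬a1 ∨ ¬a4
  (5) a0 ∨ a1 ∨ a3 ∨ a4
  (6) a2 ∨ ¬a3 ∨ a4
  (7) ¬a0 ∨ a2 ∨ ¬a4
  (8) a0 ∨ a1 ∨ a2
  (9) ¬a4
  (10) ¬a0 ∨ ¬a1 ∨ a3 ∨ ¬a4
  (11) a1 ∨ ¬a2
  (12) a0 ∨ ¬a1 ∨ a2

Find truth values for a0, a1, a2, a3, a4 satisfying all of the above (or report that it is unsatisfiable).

Unit clause (¬a4) forces a4 = False.
In (¬a0 ∨ a4) only ¬a0 is left, so a0 = False.
Try a1 = False:
  (a0 ∨ a1 ∨ a3 ∨ a4) forces a3 = True.
  (a2 ∨ ¬a3 ∨ a4) forces a2 = True.
  clause (a1 ∨ ¬a2) is falsified — backtrack.
So a1 = True.
  then (a0 ∨ ¬a1 ∨ a2) forces a2 = True.
Set a3 = True.
All clauses satisfied.

a0 = False; a1 = True; a2 = True; a3 = True; a4 = False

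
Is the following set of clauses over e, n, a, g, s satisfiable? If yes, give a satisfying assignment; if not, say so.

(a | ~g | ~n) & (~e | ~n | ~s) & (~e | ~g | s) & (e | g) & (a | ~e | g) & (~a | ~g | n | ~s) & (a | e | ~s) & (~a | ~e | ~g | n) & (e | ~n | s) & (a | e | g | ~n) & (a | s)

Set e = True.
Set n = False.
Set a = False.
  then (a | ~e | g) forces g = True.
  then (a | s) forces s = True.
All clauses satisfied.

e = True, n = False, a = False, g = True, s = True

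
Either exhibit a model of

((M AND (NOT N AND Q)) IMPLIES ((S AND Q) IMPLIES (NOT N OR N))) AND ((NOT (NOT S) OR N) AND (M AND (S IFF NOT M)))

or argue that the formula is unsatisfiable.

Q = True, S = False, M = True, N = True

  (M AND (NOT N AND Q)) IMPLIES ((S AND Q) IMPLIES (NOT N OR N)) = True
    M AND (NOT N AND Q) = False
      NOT N AND Q = False
        NOT N = False
    (S AND Q) IMPLIES (NOT N OR N) = True
      S AND Q = False
      NOT N OR N = True
        NOT N = False
  (NOT (NOT S) OR N) AND (M AND (S IFF NOT M)) = True
    NOT (NOT S) OR N = True
      NOT (NOT S) = False
        NOT S = True
    M AND (S IFF NOT M) = True
      S IFF NOT M = True
        NOT M = False
Both conjuncts True, so the formula holds.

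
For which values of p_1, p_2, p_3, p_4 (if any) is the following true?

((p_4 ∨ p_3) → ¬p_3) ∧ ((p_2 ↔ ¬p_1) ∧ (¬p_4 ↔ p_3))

p_1 = False, p_2 = True, p_3 = False, p_4 = True

  (p_4 ∨ p_3) → ¬p_3 = True
    p_4 ∨ p_3 = True
    ¬p_3 = True
  (p_2 ↔ ¬p_1) ∧ (¬p_4 ↔ p_3) = True
    p_2 ↔ ¬p_1 = True
      ¬p_1 = True
    ¬p_4 ↔ p_3 = True
      ¬p_4 = False
Both conjuncts True, so the formula holds.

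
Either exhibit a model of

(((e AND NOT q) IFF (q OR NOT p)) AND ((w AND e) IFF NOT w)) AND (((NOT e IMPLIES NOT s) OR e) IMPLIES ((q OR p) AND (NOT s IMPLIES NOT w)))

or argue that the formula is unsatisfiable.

p = True; s = True; e = False; q = False; w = True

  ((e AND NOT q) IFF (q OR NOT p)) AND ((w AND e) IFF NOT w) = True
    (e AND NOT q) IFF (q OR NOT p) = True
      e AND NOT q = False
        NOT q = True
      q OR NOT p = False
        NOT p = False
    (w AND e) IFF NOT w = True
      w AND e = False
      NOT w = False
  ((NOT e IMPLIES NOT s) OR e) IMPLIES ((q OR p) AND (NOT s IMPLIES NOT w)) = True
    (NOT e IMPLIES NOT s) OR e = False
      NOT e IMPLIES NOT s = False
        NOT e = True
        NOT s = False
    (q OR p) AND (NOT s IMPLIES NOT w) = True
      q OR p = True
      NOT s IMPLIES NOT w = True
        NOT s = False
        NOT w = False
Both conjuncts True, so the formula holds.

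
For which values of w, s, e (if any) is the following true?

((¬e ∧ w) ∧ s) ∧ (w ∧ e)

Case e = True: the conjunct ¬e is False.
Case e = False: the conjunct e is False.
Both cases fail — unsatisfiable.

No satisfying assignment exists.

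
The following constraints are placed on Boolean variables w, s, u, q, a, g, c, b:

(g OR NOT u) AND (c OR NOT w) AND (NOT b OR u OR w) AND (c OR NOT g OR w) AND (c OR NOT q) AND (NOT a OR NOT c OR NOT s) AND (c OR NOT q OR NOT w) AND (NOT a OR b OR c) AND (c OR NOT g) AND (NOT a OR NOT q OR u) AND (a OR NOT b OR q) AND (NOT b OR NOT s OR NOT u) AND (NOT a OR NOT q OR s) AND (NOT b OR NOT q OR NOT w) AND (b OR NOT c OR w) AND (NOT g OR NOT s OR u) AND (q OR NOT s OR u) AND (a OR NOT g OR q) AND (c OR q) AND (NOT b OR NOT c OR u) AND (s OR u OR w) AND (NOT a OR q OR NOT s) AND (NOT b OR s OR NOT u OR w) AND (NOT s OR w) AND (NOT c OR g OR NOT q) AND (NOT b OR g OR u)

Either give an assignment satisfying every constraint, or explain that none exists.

Set w = True.
  then (c OR NOT w) forces c = True.
Set s = False.
Set u = False.
  then (NOT b OR NOT c OR u) forces b = False.
Set q = False.
Set a = True.
Set g = True.
All clauses satisfied.

w: True, s: False, u: False, q: False, a: True, g: True, c: True, b: False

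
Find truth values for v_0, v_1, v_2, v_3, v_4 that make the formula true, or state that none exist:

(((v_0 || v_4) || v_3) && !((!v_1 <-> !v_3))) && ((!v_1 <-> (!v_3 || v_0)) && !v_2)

v_0 = True, v_1 = False, v_2 = False, v_3 = True, v_4 = False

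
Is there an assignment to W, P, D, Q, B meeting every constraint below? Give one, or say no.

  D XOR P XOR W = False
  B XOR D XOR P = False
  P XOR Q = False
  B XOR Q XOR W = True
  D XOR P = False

W: False; P: True; D: True; Q: True; B: False

D XOR P XOR W = T XOR T XOR F = False ✓
B XOR D XOR P = F XOR T XOR T = False ✓
P XOR Q = T XOR T = False ✓
B XOR Q XOR W = F XOR T XOR F = True ✓
D XOR P = T XOR T = False ✓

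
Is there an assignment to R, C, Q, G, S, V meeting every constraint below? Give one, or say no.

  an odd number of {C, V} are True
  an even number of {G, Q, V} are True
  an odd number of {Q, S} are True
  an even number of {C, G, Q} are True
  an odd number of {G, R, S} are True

Adding constraints 1, 2, 4 mod 2: every variable appears an even number of times on the left, so the left side is 0.
But the right sides sum to 1 (mod 2). 0 ≠ 1 — the system is inconsistent.

No satisfying assignment exists.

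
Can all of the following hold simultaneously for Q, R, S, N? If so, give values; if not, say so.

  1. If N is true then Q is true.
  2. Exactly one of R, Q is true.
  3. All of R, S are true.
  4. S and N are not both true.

Q=F; R=T; S=T; N=F

  (1) N=F ⇒ Q: vacuous ✓
  (2) {R, Q}: 1 true — exactly one ✓
  (3) {R, S}: all 2 true ✓
  (4) S=T, N=F — not both ✓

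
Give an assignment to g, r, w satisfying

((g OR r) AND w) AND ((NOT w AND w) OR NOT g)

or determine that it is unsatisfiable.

g = False, r = True, w = True

  (g OR r) AND w = True
    g OR r = True
  (NOT w AND w) OR NOT g = True
    NOT w AND w = False
      NOT w = False
    NOT g = True
Both conjuncts True, so the formula holds.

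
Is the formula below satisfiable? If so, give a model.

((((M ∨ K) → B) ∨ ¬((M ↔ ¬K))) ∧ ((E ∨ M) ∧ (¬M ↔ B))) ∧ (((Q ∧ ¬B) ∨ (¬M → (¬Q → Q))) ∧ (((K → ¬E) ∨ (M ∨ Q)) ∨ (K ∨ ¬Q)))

E = True; K = True; Q = True; M = True; B = False

  (((M ∨ K) → B) ∨ ¬((M ↔ ¬K))) ∧ ((E ∨ M) ∧ (¬M ↔ B)) = True
    ((M ∨ K) → B) ∨ ¬((M ↔ ¬K)) = True
      (M ∨ K) → B = False
        M ∨ K = True
      ¬((M ↔ ¬K)) = True
        M ↔ ¬K = False
          ¬K = False
    (E ∨ M) ∧ (¬M ↔ B) = True
      E ∨ M = True
      ¬M ↔ B = True
        ¬M = False
  ((Q ∧ ¬B) ∨ (¬M → (¬Q → Q))) ∧ (((K → ¬E) ∨ (M ∨ Q)) ∨ (K ∨ ¬Q)) = True
    (Q ∧ ¬B) ∨ (¬M → (¬Q → Q)) = True
      Q ∧ ¬B = True
        ¬B = True
      ¬M → (¬Q → Q) = True
        ¬M = False
        ¬Q → Q = True
          ¬Q = False
    ((K → ¬E) ∨ (M ∨ Q)) ∨ (K ∨ ¬Q) = True
      (K → ¬E) ∨ (M ∨ Q) = True
        K → ¬E = False
          ¬E = False
        M ∨ Q = True
      K ∨ ¬Q = True
        ¬Q = False
Both conjuncts True, so the formula holds.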